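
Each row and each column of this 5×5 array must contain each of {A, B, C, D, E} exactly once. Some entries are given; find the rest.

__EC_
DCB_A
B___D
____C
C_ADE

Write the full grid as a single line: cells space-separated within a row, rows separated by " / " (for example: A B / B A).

(r1,c1) = A
(r1,c5) = B
(r2,c4) = E
(r3,c3) = C
(r3,c4) = A
(r4,c1) = E
(r4,c3) = D
(r4,c4) = B
(r5,c2) = B
(r1,c2) = D
(r3,c2) = E
(r4,c2) = A

A D E C B / D C B E A / B E C A D / E A D B C / C B A D E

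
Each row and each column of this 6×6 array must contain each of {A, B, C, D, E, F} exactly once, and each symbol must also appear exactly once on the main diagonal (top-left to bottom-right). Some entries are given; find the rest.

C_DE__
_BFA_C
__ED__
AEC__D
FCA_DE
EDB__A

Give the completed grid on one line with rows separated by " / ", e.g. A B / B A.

Cell (r2,c1): row 2 has {A,B,C,F}; column 1 has {A,C,E,F} → D.
Cell (r2,c5): row 2 has {A,B,C,D,F}; column 5 has {D} → E.
Cell (r3,c1): row 3 has {D,E}; column 1 has {A,C,D,E,F} → B.
Cell (r3,c6): row 3 has {B,D,E}; column 6 has {A,C,D,E} → F.
Cell (r4,c4): row 4 has {A,C,D,E}; column 4 has {A,D,E}; the diagonal has {A,B,C,D,E} → F.
Cell (r4,c5): row 4 has {A,C,D,E,F}; column 5 has {D,E} → B.
Cell (r5,c4): row 5 has {A,C,D,E,F}; column 4 has {A,D,E,F} → B.
Cell (r6,c4): row 6 has {A,B,D,E}; column 4 has {A,B,D,E,F} → C.
Cell (r6,c5): row 6 has {A,B,C,D,E}; column 5 has {B,D,E} → F.
Cell (r1,c5): row 1 has {C,D,E}; column 5 has {B,D,E,F} → A.
Cell (r1,c6): row 1 has {A,C,D,E}; column 6 has {A,C,D,E,F} → B.
Cell (r3,c2): row 3 has {B,D,E,F}; column 2 has {B,C,D,E} → A.
Cell (r3,c5): row 3 has {A,B,D,E,F}; column 5 has {A,B,D,E,F} → C.
Cell (r1,c2): row 1 has {A,B,C,D,E}; column 2 has {A,B,C,D,E} → F.

C F D E A B / D B F A E C / B A E D C F / A E C F B D / F C A B D E / E D B C F A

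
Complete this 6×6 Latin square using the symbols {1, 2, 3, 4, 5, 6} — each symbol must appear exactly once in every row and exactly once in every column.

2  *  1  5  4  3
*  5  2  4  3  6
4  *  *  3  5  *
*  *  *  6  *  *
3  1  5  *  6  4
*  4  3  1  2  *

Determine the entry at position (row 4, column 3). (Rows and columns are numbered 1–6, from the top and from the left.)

4

(r1,c2) = 6
(r2,c1) = 1
(r3,c2) = 2
(r3,c3) = 6
(r3,c6) = 1
(r4,c1) = 5
(r4,c2) = 3
(r4,c3) = 4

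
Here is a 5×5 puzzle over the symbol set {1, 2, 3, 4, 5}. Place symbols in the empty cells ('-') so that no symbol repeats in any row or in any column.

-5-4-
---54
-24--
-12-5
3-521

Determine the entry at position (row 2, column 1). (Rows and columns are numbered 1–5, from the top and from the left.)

2

(r2,c2) = 3
(r2,c3) = 1
(r3,c5) = 3
(r4,c1) = 4
(r4,c4) = 3
(r5,c2) = 4
(r1,c3) = 3
(r1,c5) = 2
(r2,c1) = 2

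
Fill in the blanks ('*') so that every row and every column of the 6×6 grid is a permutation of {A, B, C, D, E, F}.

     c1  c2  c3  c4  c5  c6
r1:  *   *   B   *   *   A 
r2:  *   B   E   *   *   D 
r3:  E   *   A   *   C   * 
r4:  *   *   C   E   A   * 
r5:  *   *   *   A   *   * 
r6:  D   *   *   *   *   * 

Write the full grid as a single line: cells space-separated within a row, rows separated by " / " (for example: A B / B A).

At row 2, column 5: row 2 has {B,D,E}; column 5 has {A,C}; that leaves F.
At row 6, column 3: row 6 has {D}; column 3 has {A,B,C,E}; that leaves F.
At row 2, column 4: row 2 has {B,D,E,F}; column 4 has {A,E}; that leaves C.
At row 5, column 3: row 5 has {A}; column 3 has {A,B,C,E,F}; that leaves D.
At row 6, column 4: row 6 has {D,F}; column 4 has {A,C,E}; that leaves B.
At row 6, column 5: row 6 has {B,D,F}; column 5 has {A,C,F}; that leaves E.
At row 6, column 6: row 6 has {B,D,E,F}; column 6 has {A,D}; that leaves C.
At row 1, column 5: row 1 has {A,B}; column 5 has {A,C,E,F}; that leaves D.
At row 2, column 1: row 2 has {B,C,D,E,F}; column 1 has {D,E}; that leaves A.
At row 5, column 5: row 5 has {A,D}; column 5 has {A,C,D,E,F}; that leaves B.
At row 6, column 2: row 6 has {B,C,D,E,F}; column 2 has {B}; that leaves A.
At row 1, column 4: row 1 has {A,B,D}; column 4 has {A,B,C,E}; that leaves F.
At row 3, column 4: row 3 has {A,C,E}; column 4 has {A,B,C,E,F}; that leaves D.
At row 1, column 1: row 1 has {A,B,D,F}; column 1 has {A,D,E}; that leaves C.
At row 1, column 2: row 1 has {A,B,C,D,F}; column 2 has {A,B}; that leaves E.
At row 3, column 2: row 3 has {A,C,D,E}; column 2 has {A,B,E}; that leaves F.
At row 3, column 6: row 3 has {A,C,D,E,F}; column 6 has {A,C,D}; that leaves B.
At row 4, column 2: row 4 has {A,C,E}; column 2 has {A,B,E,F}; that leaves D.
At row 4, column 6: row 4 has {A,C,D,E}; column 6 has {A,B,C,D}; that leaves F.
At row 5, column 1: row 5 has {A,B,D}; column 1 has {A,C,D,E}; that leaves F.
At row 5, column 2: row 5 has {A,B,D,F}; column 2 has {A,B,D,E,F}; that leaves C.
At row 5, column 6: row 5 has {A,B,C,D,F}; column 6 has {A,B,C,D,F}; that leaves E.
At row 4, column 1: row 4 has {A,C,D,E,F}; column 1 has {A,C,D,E,F}; that leaves B.

C E B F D A / A B E C F D / E F A D C B / B D C E A F / F C D A B E / D A F B E C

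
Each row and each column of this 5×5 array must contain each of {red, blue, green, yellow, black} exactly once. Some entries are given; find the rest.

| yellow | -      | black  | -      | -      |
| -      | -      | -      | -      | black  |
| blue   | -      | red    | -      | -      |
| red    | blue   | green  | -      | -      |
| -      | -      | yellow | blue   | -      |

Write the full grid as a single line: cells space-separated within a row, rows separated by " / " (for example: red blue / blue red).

(r2,c1) = green
(r2,c3) = blue
(r4,c5) = yellow
(r5,c1) = black
(r3,c5) = green
(r4,c4) = black
(r5,c5) = red
(r1,c5) = blue
(r3,c4) = yellow
(r5,c2) = green
(r1,c2) = red
(r1,c4) = green
(r2,c2) = yellow
(r2,c4) = red
(r3,c2) = black

yellow red black green blue / green yellow blue red black / blue black red yellow green / red blue green black yellow / black green yellow blue red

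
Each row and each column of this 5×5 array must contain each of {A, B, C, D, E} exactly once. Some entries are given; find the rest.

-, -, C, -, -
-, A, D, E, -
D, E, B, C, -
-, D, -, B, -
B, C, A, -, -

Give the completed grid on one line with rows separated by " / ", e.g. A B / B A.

(r1,c2): row 1 has {C}; column 2 has {A,C,D,E}, so it must be B.
(r2,c1): row 2 has {A,D,E}; column 1 has {B,D}, so it must be C.
(r2,c5): row 2 has {A,C,D,E}; column 5 is empty so far, so it must be B.
(r3,c5): row 3 has {B,C,D,E}; column 5 has {B}, so it must be A.
(r4,c3): row 4 has {B,D}; column 3 has {A,B,C,D}, so it must be E.
(r4,c5): row 4 has {B,D,E}; column 5 has {A,B}, so it must be C.
(r5,c4): row 5 has {A,B,C}; column 4 has {B,C,E}, so it must be D.
(r5,c5): row 5 has {A,B,C,D}; column 5 has {A,B,C}, so it must be E.
(r1,c4): row 1 has {B,C}; column 4 has {B,C,D,E}, so it must be A.
(r1,c5): row 1 has {A,B,C}; column 5 has {A,B,C,E}, so it must be D.
(r4,c1): row 4 has {B,C,D,E}; column 1 has {B,C,D}, so it must be A.
(r1,c1): row 1 has {A,B,C,D}; column 1 has {A,B,C,D}, so it must be E.

E B C A D / C A D E B / D E B C A / A D E B C / B C A D E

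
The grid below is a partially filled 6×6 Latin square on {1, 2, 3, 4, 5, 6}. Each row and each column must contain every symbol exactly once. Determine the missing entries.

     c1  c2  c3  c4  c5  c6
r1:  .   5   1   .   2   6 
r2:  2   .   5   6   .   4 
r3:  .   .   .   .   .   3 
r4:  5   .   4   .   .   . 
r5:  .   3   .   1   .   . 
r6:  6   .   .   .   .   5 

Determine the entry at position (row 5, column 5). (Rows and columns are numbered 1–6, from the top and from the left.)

5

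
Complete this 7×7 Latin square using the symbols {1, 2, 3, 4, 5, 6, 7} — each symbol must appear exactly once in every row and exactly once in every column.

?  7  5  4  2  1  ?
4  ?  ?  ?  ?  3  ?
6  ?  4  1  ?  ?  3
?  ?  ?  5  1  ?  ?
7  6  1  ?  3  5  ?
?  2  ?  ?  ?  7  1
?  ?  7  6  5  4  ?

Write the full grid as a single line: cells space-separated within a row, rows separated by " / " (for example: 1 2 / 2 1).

3 7 5 4 2 1 6 / 4 1 2 7 6 3 5 / 6 5 4 1 7 2 3 / 2 4 3 5 1 6 7 / 7 6 1 2 3 5 4 / 5 2 6 3 4 7 1 / 1 3 7 6 5 4 2

row 1 has {1,2,4,5,7}; column 1 has {4,6,7} — only 3 is left for (r1,c1).
row 1 has {1,2,3,4,5,7}; column 7 has {1,3} — only 6 is left for (r1,c7).
row 3 has {1,3,4,6}; column 2 has {2,6,7} — only 5 is left for (r3,c2).
row 3 has {1,3,4,5,6}; column 5 has {1,2,3,5} — only 7 is left for (r3,c5).
row 3 has {1,3,4,5,6,7}; column 6 has {1,3,4,5,7} — only 2 is left for (r3,c6).
row 4 has {1,5}; column 1 has {3,4,6,7} — only 2 is left for (r4,c1).
row 4 has {1,2,5}; column 6 has {1,2,3,4,5,7} — only 6 is left for (r4,c6).
row 5 has {1,3,5,6,7}; column 4 has {1,4,5,6} — only 2 is left for (r5,c4).
row 5 has {1,2,3,5,6,7}; column 7 has {1,3,6} — only 4 is left for (r5,c7).
row 6 has {1,2,7}; column 1 has {2,3,4,6,7} — only 5 is left for (r6,c1).
row 6 has {1,2,5,7}; column 4 has {1,2,4,5,6} — only 3 is left for (r6,c4).
row 7 has {4,5,6,7}; column 1 has {2,3,4,5,6,7} — only 1 is left for (r7,c1).
row 7 has {1,4,5,6,7}; column 2 has {2,5,6,7} — only 3 is left for (r7,c2).
row 7 has {1,3,4,5,6,7}; column 7 has {1,3,4,6} — only 2 is left for (r7,c7).
row 2 has {3,4}; column 2 has {2,3,5,6,7} — only 1 is left for (r2,c2).
row 2 has {1,3,4}; column 4 has {1,2,3,4,5,6} — only 7 is left for (r2,c4).
row 2 has {1,3,4,7}; column 5 has {1,2,3,5,7} — only 6 is left for (r2,c5).
row 2 has {1,3,4,6,7}; column 7 has {1,2,3,4,6} — only 5 is left for (r2,c7).
row 4 has {1,2,5,6}; column 2 has {1,2,3,5,6,7} — only 4 is left for (r4,c2).
row 4 has {1,2,4,5,6}; column 3 has {1,4,5,7} — only 3 is left for (r4,c3).
row 4 has {1,2,3,4,5,6}; column 7 has {1,2,3,4,5,6} — only 7 is left for (r4,c7).
row 6 has {1,2,3,5,7}; column 3 has {1,3,4,5,7} — only 6 is left for (r6,c3).
row 6 has {1,2,3,5,6,7}; column 5 has {1,2,3,5,6,7} — only 4 is left for (r6,c5).
row 2 has {1,3,4,5,6,7}; column 3 has {1,3,4,5,6,7} — only 2 is left for (r2,c3).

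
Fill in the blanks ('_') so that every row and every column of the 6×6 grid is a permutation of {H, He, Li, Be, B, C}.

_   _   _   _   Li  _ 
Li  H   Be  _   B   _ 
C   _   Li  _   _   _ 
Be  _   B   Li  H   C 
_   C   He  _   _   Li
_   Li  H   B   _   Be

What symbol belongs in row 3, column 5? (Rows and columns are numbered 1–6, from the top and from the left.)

He

(r1,c3) = C
(r2,c6) = He
(r4,c2) = He
(r5,c5) = Be
(r6,c1) = He
(r6,c5) = C
(r2,c4) = C
(r3,c5) = He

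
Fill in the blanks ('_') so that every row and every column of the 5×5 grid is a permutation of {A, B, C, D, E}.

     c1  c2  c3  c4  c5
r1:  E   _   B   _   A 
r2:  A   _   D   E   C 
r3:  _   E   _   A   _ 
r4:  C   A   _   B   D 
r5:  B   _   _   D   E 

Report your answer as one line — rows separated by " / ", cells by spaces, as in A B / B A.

At row 1, column 4: row 1 has {A,B,E}; column 4 has {A,B,D,E}; that leaves C.
At row 2, column 2: row 2 has {A,C,D,E}; column 2 has {A,E}; that leaves B.
At row 3, column 1: row 3 has {A,E}; column 1 has {A,B,C,E}; that leaves D.
At row 3, column 3: row 3 has {A,D,E}; column 3 has {B,D}; that leaves C.
At row 3, column 5: row 3 has {A,C,D,E}; column 5 has {A,C,D,E}; that leaves B.
At row 4, column 3: row 4 has {A,B,C,D}; column 3 has {B,C,D}; that leaves E.
At row 5, column 2: row 5 has {B,D,E}; column 2 has {A,B,E}; that leaves C.
At row 5, column 3: row 5 has {B,C,D,E}; column 3 has {B,C,D,E}; that leaves A.
At row 1, column 2: row 1 has {A,B,C,E}; column 2 has {A,B,C,E}; that leaves D.

E D B C A / A B D E C / D E C A B / C A E B D / B C A D E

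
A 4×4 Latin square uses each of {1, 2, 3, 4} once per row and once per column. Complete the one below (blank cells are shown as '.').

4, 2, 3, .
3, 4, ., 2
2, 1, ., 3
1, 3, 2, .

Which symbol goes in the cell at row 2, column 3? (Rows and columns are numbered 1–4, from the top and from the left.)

1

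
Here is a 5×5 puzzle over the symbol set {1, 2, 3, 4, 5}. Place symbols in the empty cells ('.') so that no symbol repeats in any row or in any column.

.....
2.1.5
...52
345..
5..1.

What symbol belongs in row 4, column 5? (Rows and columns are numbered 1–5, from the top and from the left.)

At row 2, column 2: row 2 has {1,2,5}; column 2 has {4}; that leaves 3.
At row 2, column 4: row 2 has {1,2,3,5}; column 4 has {1,5}; that leaves 4.
At row 3, column 2: row 3 has {2,5}; column 2 has {3,4}; that leaves 1.
At row 4, column 4: row 4 has {3,4,5}; column 4 has {1,4,5}; that leaves 2.
At row 4, column 5: row 4 has {2,3,4,5}; column 5 has {2,5}; that leaves 1.

1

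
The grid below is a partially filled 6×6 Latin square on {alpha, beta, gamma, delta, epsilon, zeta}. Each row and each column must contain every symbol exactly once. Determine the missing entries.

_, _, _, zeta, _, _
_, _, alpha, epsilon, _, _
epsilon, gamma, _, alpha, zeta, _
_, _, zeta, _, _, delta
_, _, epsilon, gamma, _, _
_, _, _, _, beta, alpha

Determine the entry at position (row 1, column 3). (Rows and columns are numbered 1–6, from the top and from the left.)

row 3 has {alpha,gamma,epsilon,zeta}; column 6 has {alpha,delta} — only beta is left for (r3,c6).
row 4 has {delta,zeta}; column 4 has {alpha,gamma,epsilon,zeta} — only beta is left for (r4,c4).
row 5 has {gamma,epsilon}; column 6 has {alpha,beta,delta} — only zeta is left for (r5,c6).
row 6 has {alpha,beta}; column 4 has {alpha,beta,gamma,epsilon,zeta} — only delta is left for (r6,c4).
row 2 has {alpha,epsilon}; column 6 has {alpha,beta,delta,zeta} — only gamma is left for (r2,c6).
row 3 has {alpha,beta,gamma,epsilon,zeta}; column 3 has {alpha,epsilon,zeta} — only delta is left for (r3,c3).
row 6 has {alpha,beta,delta}; column 3 has {alpha,delta,epsilon,zeta} — only gamma is left for (r6,c3).
row 1 has {zeta}; column 3 has {alpha,gamma,delta,epsilon,zeta} — only beta is left for (r1,c3).

beta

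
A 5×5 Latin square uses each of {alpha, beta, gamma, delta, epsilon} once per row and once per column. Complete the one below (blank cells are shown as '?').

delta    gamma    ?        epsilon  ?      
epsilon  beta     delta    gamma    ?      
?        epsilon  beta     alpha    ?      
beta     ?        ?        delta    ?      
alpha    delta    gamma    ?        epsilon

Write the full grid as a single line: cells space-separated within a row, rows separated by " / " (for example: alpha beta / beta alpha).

(r1,c3) = alpha
(r1,c5) = beta
(r2,c5) = alpha
(r3,c1) = gamma
(r3,c5) = delta
(r4,c2) = alpha
(r4,c3) = epsilon
(r4,c5) = gamma
(r5,c4) = beta

delta gamma alpha epsilon beta / epsilon beta delta gamma alpha / gamma epsilon beta alpha delta / beta alpha epsilon delta gamma / alpha delta gamma beta epsilon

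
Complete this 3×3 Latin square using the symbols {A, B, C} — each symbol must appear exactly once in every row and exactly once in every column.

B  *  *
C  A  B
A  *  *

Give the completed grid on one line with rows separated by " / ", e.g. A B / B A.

At row 1, column 2: row 1 has {B}; column 2 has {A}; that leaves C.
At row 1, column 3: row 1 has {B,C}; column 3 has {B}; that leaves A.
At row 3, column 2: row 3 has {A}; column 2 has {A,C}; that leaves B.
At row 3, column 3: row 3 has {A,B}; column 3 has {A,B}; that leaves C.

B C A / C A B / A B C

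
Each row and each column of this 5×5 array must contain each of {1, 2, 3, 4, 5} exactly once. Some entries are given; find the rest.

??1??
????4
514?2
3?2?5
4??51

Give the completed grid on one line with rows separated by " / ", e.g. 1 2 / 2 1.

(r1,c1): row 1 has {1}; column 1 has {3,4,5}, so it must be 2.
(r1,c5): row 1 has {1,2}; column 5 has {1,2,4,5}, so it must be 3.
(r2,c1): row 2 has {4}; column 1 has {2,3,4,5}, so it must be 1.
(r3,c4): row 3 has {1,2,4,5}; column 4 has {5}, so it must be 3.
(r4,c2): row 4 has {2,3,5}; column 2 has {1}, so it must be 4.
(r4,c4): row 4 has {2,3,4,5}; column 4 has {3,5}, so it must be 1.
(r5,c3): row 5 has {1,4,5}; column 3 has {1,2,4}, so it must be 3.
(r1,c2): row 1 has {1,2,3}; column 2 has {1,4}, so it must be 5.
(r1,c4): row 1 has {1,2,3,5}; column 4 has {1,3,5}, so it must be 4.
(r2,c3): row 2 has {1,4}; column 3 has {1,2,3,4}, so it must be 5.
(r2,c4): row 2 has {1,4,5}; column 4 has {1,3,4,5}, so it must be 2.
(r5,c2): row 5 has {1,3,4,5}; column 2 has {1,4,5}, so it must be 2.
(r2,c2): row 2 has {1,2,4,5}; column 2 has {1,2,4,5}, so it must be 3.

2 5 1 4 3 / 1 3 5 2 4 / 5 1 4 3 2 / 3 4 2 1 5 / 4 2 3 5 1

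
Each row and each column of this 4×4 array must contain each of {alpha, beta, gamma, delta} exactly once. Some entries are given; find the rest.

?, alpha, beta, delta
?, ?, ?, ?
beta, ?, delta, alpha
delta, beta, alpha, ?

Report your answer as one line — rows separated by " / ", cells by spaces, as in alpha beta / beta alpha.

gamma alpha beta delta / alpha delta gamma beta / beta gamma delta alpha / delta beta alpha gamma

(r1,c1) = gamma
(r2,c1) = alpha
(r2,c3) = gamma
(r2,c4) = beta
(r3,c2) = gamma
(r4,c4) = gamma
(r2,c2) = delta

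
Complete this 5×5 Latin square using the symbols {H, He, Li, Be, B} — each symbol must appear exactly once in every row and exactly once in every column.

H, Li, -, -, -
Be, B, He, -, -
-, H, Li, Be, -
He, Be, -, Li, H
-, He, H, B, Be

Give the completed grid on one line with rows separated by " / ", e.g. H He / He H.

H Li Be He B / Be B He H Li / B H Li Be He / He Be B Li H / Li He H B Be

(r1,c4): row 1 has {H,Li}; column 4 has {Li,Be,B}, so it must be He.
(r1,c5): row 1 has {H,He,Li}; column 5 has {H,Be}, so it must be B.
(r2,c4): row 2 has {He,Be,B}; column 4 has {He,Li,Be,B}, so it must be H.
(r2,c5): row 2 has {H,He,Be,B}; column 5 has {H,Be,B}, so it must be Li.
(r3,c1): row 3 has {H,Li,Be}; column 1 has {H,He,Be}, so it must be B.
(r3,c5): row 3 has {H,Li,Be,B}; column 5 has {H,Li,Be,B}, so it must be He.
(r4,c3): row 4 has {H,He,Li,Be}; column 3 has {H,He,Li}, so it must be B.
(r5,c1): row 5 has {H,He,Be,B}; column 1 has {H,He,Be,B}, so it must be Li.
(r1,c3): row 1 has {H,He,Li,B}; column 3 has {H,He,Li,B}, so it must be Be.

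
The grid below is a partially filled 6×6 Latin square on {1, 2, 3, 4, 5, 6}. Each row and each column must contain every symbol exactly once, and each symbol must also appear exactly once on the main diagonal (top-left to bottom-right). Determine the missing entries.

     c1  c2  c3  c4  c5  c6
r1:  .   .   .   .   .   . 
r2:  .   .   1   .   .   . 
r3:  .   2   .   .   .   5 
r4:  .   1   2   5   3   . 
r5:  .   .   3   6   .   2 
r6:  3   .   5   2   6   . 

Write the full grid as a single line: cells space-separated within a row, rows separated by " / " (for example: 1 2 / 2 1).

2 6 4 1 5 3 / 5 3 1 4 2 6 / 4 2 6 3 1 5 / 6 1 2 5 3 4 / 1 5 3 6 4 2 / 3 4 5 2 6 1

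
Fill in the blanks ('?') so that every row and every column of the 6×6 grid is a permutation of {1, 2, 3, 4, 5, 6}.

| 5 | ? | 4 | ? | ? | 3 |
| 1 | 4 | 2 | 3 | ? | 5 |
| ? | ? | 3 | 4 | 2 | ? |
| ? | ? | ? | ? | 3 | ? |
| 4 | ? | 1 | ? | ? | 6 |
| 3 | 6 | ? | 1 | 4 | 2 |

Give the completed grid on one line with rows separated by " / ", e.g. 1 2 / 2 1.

5 2 4 6 1 3 / 1 4 2 3 6 5 / 6 5 3 4 2 1 / 2 1 6 5 3 4 / 4 3 1 2 5 6 / 3 6 5 1 4 2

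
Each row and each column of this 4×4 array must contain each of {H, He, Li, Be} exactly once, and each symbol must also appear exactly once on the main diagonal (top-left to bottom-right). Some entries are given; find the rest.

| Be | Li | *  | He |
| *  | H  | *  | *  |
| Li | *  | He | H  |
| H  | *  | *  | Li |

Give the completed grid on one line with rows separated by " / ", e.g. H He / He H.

Be Li H He / He H Li Be / Li Be He H / H He Be Li

At row 1, column 3: row 1 has {He,Li,Be}; column 3 has {He}; that leaves H.
At row 2, column 1: row 2 has {H}; column 1 has {H,Li,Be}; that leaves He.
At row 2, column 4: row 2 has {H,He}; column 4 has {H,He,Li}; that leaves Be.
At row 3, column 2: row 3 has {H,He,Li}; column 2 has {H,Li}; that leaves Be.
At row 4, column 2: row 4 has {H,Li}; column 2 has {H,Li,Be}; that leaves He.
At row 4, column 3: row 4 has {H,He,Li}; column 3 has {H,He}; that leaves Be.
At row 2, column 3: row 2 has {H,He,Be}; column 3 has {H,He,Be}; that leaves Li.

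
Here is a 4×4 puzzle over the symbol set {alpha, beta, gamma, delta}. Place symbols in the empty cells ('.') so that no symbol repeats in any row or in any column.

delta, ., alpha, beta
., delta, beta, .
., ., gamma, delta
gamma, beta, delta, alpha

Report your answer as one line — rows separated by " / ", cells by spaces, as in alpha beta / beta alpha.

Cell (r1,c2): row 1 has {alpha,beta,delta}; column 2 has {beta,delta} → gamma.
Cell (r2,c1): row 2 has {beta,delta}; column 1 has {gamma,delta} → alpha.
Cell (r2,c4): row 2 has {alpha,beta,delta}; column 4 has {alpha,beta,delta} → gamma.
Cell (r3,c1): row 3 has {gamma,delta}; column 1 has {alpha,gamma,delta} → beta.
Cell (r3,c2): row 3 has {beta,gamma,delta}; column 2 has {beta,gamma,delta} → alpha.

delta gamma alpha beta / alpha delta beta gamma / beta alpha gamma delta / gamma beta delta alpha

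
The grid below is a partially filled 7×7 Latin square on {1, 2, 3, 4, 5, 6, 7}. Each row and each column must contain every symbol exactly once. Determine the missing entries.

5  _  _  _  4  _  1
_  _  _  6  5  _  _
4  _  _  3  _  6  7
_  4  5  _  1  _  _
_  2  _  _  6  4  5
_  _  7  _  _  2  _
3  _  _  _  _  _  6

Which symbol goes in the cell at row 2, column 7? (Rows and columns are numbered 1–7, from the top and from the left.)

3

At row 3, column 5: row 3 has {3,4,6,7}; column 5 has {1,4,5,6}; that leaves 2.
At row 6, column 5: row 6 has {2,7}; column 5 has {1,2,4,5,6}; that leaves 3.
At row 6, column 7: row 6 has {2,3,7}; column 7 has {1,5,6,7}; that leaves 4.
At row 7, column 5: row 7 has {3,6}; column 5 has {1,2,3,4,5,6}; that leaves 7.
At row 3, column 3: row 3 has {2,3,4,6,7}; column 3 has {5,7}; that leaves 1.
At row 5, column 3: row 5 has {2,4,5,6}; column 3 has {1,5,7}; that leaves 3.
At row 3, column 2: row 3 has {1,2,3,4,6,7}; column 2 has {2,4}; that leaves 5.
At row 7, column 2: row 7 has {3,6,7}; column 2 has {2,4,5}; that leaves 1.
At row 7, column 6: row 7 has {1,3,6,7}; column 6 has {2,4,6}; that leaves 5.
At row 6, column 2: row 6 has {2,3,4,7}; column 2 has {1,2,4,5}; that leaves 6.
At row 6, column 1: row 6 has {2,3,4,6,7}; column 1 has {3,4,5}; that leaves 1.
At row 6, column 4: row 6 has {1,2,3,4,6,7}; column 4 has {3,6}; that leaves 5.
At row 5, column 1: row 5 has {2,3,4,5,6}; column 1 has {1,3,4,5}; that leaves 7.
At row 5, column 4: row 5 has {2,3,4,5,6,7}; column 4 has {3,5,6}; that leaves 1.
At row 2, column 1: row 2 has {5,6}; column 1 has {1,3,4,5,7}; that leaves 2.
At row 2, column 3: row 2 has {2,5,6}; column 3 has {1,3,5,7}; that leaves 4.
At row 2, column 7: row 2 has {2,4,5,6}; column 7 has {1,4,5,6,7}; that leaves 3.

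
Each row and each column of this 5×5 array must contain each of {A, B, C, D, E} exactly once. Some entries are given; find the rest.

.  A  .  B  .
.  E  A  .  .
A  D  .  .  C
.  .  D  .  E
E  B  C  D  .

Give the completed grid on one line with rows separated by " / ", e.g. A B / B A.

(r1,c3) = E
(r1,c5) = D
(r2,c4) = C
(r2,c5) = B
(r3,c3) = B
(r3,c4) = E
(r4,c2) = C
(r4,c4) = A
(r5,c5) = A
(r1,c1) = C
(r2,c1) = D
(r4,c1) = B

C A E B D / D E A C B / A D B E C / B C D A E / E B C D A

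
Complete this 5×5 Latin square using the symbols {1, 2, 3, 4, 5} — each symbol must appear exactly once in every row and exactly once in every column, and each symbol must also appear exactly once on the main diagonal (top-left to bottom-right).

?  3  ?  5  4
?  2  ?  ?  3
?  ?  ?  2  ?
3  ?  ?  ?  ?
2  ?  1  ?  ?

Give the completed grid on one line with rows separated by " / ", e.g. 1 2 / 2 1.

1 3 2 5 4 / 5 2 4 1 3 / 4 5 3 2 1 / 3 1 5 4 2 / 2 4 1 3 5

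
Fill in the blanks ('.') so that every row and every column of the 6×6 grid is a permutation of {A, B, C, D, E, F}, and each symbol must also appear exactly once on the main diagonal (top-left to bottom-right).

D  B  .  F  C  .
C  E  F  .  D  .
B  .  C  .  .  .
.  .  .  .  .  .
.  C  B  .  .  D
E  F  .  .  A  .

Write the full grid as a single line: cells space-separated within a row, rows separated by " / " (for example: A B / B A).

D B A F C E / C E F B D A / B A C D E F / F D E A B C / A C B E F D / E F D C A B

(r5,c5) = F
(r6,c3) = D
(r6,c6) = B
(r2,c6) = A
(r3,c5) = E
(r3,c6) = F
(r4,c4) = A
(r4,c5) = B
(r5,c1) = A
(r5,c4) = E
(r6,c4) = C
(r1,c6) = E
(r2,c4) = B
(r3,c4) = D
(r4,c1) = F
(r4,c2) = D
(r4,c3) = E
(r4,c6) = C
(r1,c3) = A
(r3,c2) = A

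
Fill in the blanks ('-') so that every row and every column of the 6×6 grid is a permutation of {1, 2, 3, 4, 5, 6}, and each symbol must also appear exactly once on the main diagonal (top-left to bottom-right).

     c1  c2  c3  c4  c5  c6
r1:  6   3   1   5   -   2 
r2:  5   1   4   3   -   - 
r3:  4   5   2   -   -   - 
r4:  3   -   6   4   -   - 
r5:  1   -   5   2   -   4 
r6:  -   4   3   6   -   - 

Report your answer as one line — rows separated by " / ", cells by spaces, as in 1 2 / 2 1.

6 3 1 5 4 2 / 5 1 4 3 2 6 / 4 5 2 1 6 3 / 3 2 6 4 5 1 / 1 6 5 2 3 4 / 2 4 3 6 1 5

(r1,c5) = 4
(r2,c6) = 6
(r3,c4) = 1
(r3,c6) = 3
(r4,c2) = 2
(r5,c2) = 6
(r5,c5) = 3
(r6,c1) = 2
(r6,c6) = 5
(r2,c5) = 2
(r3,c5) = 6
(r4,c6) = 1
(r6,c5) = 1
(r4,c5) = 5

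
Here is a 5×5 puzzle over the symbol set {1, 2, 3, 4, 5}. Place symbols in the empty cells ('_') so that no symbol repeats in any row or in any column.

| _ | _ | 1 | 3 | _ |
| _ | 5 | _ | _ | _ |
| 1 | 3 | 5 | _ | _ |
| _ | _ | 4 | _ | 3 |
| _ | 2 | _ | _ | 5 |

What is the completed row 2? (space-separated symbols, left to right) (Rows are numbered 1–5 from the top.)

3 5 2 4 1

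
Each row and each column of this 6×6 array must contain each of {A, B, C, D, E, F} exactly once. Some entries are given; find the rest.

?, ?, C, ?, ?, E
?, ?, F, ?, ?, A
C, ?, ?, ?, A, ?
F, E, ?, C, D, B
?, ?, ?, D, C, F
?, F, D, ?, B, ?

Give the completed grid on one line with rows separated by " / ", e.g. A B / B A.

(r1,c5) = F
(r2,c5) = E
(r3,c6) = D
(r4,c3) = A
(r6,c6) = C
(r2,c4) = B
(r3,c2) = B
(r3,c3) = E
(r3,c4) = F
(r5,c2) = A
(r5,c3) = B
(r1,c2) = D
(r1,c4) = A
(r2,c1) = D
(r2,c2) = C
(r5,c1) = E
(r6,c1) = A
(r6,c4) = E
(r1,c1) = B

B D C A F E / D C F B E A / C B E F A D / F E A C D B / E A B D C F / A F D E B C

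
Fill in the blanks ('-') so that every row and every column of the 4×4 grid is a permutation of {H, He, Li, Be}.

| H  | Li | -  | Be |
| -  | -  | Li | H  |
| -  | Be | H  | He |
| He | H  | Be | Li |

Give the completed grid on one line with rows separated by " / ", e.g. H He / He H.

H Li He Be / Be He Li H / Li Be H He / He H Be Li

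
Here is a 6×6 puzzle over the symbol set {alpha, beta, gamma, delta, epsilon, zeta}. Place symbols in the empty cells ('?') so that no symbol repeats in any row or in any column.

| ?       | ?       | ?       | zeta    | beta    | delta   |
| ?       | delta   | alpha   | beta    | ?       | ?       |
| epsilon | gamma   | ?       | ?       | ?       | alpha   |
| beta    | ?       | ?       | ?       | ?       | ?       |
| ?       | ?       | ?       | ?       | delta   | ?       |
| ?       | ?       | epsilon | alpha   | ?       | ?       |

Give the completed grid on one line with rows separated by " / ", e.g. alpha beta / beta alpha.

At row 1, column 3: row 1 has {beta,delta,zeta}; column 3 has {alpha,epsilon}; that leaves gamma.
At row 3, column 4: row 3 has {alpha,gamma,epsilon}; column 4 has {alpha,beta,zeta}; that leaves delta.
At row 3, column 5: row 3 has {alpha,gamma,delta,epsilon}; column 5 has {beta,delta}; that leaves zeta.
At row 6, column 5: row 6 has {alpha,epsilon}; column 5 has {beta,delta,zeta}; that leaves gamma.
At row 1, column 1: row 1 has {beta,gamma,delta,zeta}; column 1 has {beta,epsilon}; that leaves alpha.
At row 1, column 2: row 1 has {alpha,beta,gamma,delta,zeta}; column 2 has {gamma,delta}; that leaves epsilon.
At row 2, column 5: row 2 has {alpha,beta,delta}; column 5 has {beta,gamma,delta,zeta}; that leaves epsilon.
At row 3, column 3: row 3 has {alpha,gamma,delta,epsilon,zeta}; column 3 has {alpha,gamma,epsilon}; that leaves beta.
At row 4, column 5: row 4 has {beta}; column 5 has {beta,gamma,delta,epsilon,zeta}; that leaves alpha.
At row 5, column 3: row 5 has {delta}; column 3 has {alpha,beta,gamma,epsilon}; that leaves zeta.
At row 4, column 2: row 4 has {alpha,beta}; column 2 has {gamma,delta,epsilon}; that leaves zeta.
At row 4, column 3: row 4 has {alpha,beta,zeta}; column 3 has {alpha,beta,gamma,epsilon,zeta}; that leaves delta.
At row 5, column 1: row 5 has {delta,zeta}; column 1 has {alpha,beta,epsilon}; that leaves gamma.
At row 5, column 4: row 5 has {gamma,delta,zeta}; column 4 has {alpha,beta,delta,zeta}; that leaves epsilon.
At row 5, column 6: row 5 has {gamma,delta,epsilon,zeta}; column 6 has {alpha,delta}; that leaves beta.
At row 6, column 2: row 6 has {alpha,gamma,epsilon}; column 2 has {gamma,delta,epsilon,zeta}; that leaves beta.
At row 6, column 6: row 6 has {alpha,beta,gamma,epsilon}; column 6 has {alpha,beta,delta}; that leaves zeta.
At row 2, column 1: row 2 has {alpha,beta,delta,epsilon}; column 1 has {alpha,beta,gamma,epsilon}; that leaves zeta.
At row 2, column 6: row 2 has {alpha,beta,delta,epsilon,zeta}; column 6 has {alpha,beta,delta,zeta}; that leaves gamma.
At row 4, column 4: row 4 has {alpha,beta,delta,zeta}; column 4 has {alpha,beta,delta,epsilon,zeta}; that leaves gamma.
At row 4, column 6: row 4 has {alpha,beta,gamma,delta,zeta}; column 6 has {alpha,beta,gamma,delta,zeta}; that leaves epsilon.
At row 5, column 2: row 5 has {beta,gamma,delta,epsilon,zeta}; column 2 has {beta,gamma,delta,epsilon,zeta}; that leaves alpha.
At row 6, column 1: row 6 has {alpha,beta,gamma,epsilon,zeta}; column 1 has {alpha,beta,gamma,epsilon,zeta}; that leaves delta.

alpha epsilon gamma zeta beta delta / zeta delta alpha beta epsilon gamma / epsilon gamma beta delta zeta alpha / beta zeta delta gamma alpha epsilon / gamma alpha zeta epsilon delta beta / delta beta epsilon alpha gamma zeta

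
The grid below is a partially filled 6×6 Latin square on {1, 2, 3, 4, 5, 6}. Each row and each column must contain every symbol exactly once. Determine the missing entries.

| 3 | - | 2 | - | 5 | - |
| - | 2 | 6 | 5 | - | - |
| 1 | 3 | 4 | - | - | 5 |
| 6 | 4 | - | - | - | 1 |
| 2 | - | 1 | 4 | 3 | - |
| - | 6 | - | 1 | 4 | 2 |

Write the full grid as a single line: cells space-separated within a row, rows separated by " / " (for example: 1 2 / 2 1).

3 1 2 6 5 4 / 4 2 6 5 1 3 / 1 3 4 2 6 5 / 6 4 5 3 2 1 / 2 5 1 4 3 6 / 5 6 3 1 4 2

At row 1, column 2: row 1 has {2,3,5}; column 2 has {2,3,4,6}; that leaves 1.
At row 1, column 4: row 1 has {1,2,3,5}; column 4 has {1,4,5}; that leaves 6.
At row 1, column 6: row 1 has {1,2,3,5,6}; column 6 has {1,2,5}; that leaves 4.
At row 2, column 1: row 2 has {2,5,6}; column 1 has {1,2,3,6}; that leaves 4.
At row 2, column 5: row 2 has {2,4,5,6}; column 5 has {3,4,5}; that leaves 1.
At row 2, column 6: row 2 has {1,2,4,5,6}; column 6 has {1,2,4,5}; that leaves 3.
At row 3, column 4: row 3 has {1,3,4,5}; column 4 has {1,4,5,6}; that leaves 2.
At row 3, column 5: row 3 has {1,2,3,4,5}; column 5 has {1,3,4,5}; that leaves 6.
At row 4, column 4: row 4 has {1,4,6}; column 4 has {1,2,4,5,6}; that leaves 3.
At row 4, column 5: row 4 has {1,3,4,6}; column 5 has {1,3,4,5,6}; that leaves 2.
At row 5, column 2: row 5 has {1,2,3,4}; column 2 has {1,2,3,4,6}; that leaves 5.
At row 5, column 6: row 5 has {1,2,3,4,5}; column 6 has {1,2,3,4,5}; that leaves 6.
At row 6, column 1: row 6 has {1,2,4,6}; column 1 has {1,2,3,4,6}; that leaves 5.
At row 6, column 3: row 6 has {1,2,4,5,6}; column 3 has {1,2,4,6}; that leaves 3.
At row 4, column 3: row 4 has {1,2,3,4,6}; column 3 has {1,2,3,4,6}; that leaves 5.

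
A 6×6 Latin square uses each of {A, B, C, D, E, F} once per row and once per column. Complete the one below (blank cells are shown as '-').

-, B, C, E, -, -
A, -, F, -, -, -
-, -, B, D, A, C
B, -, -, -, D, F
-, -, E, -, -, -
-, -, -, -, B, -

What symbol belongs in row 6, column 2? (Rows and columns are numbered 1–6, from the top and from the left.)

(r1,c5) = F
(r4,c3) = A
(r4,c4) = C
(r5,c5) = C
(r6,c3) = D
(r1,c1) = D
(r1,c6) = A
(r2,c4) = B
(r2,c5) = E
(r2,c6) = D
(r4,c2) = E
(r5,c1) = F
(r5,c4) = A
(r5,c6) = B
(r6,c4) = F
(r6,c6) = E
(r2,c2) = C
(r3,c1) = E
(r3,c2) = F
(r5,c2) = D
(r6,c1) = C
(r6,c2) = A

A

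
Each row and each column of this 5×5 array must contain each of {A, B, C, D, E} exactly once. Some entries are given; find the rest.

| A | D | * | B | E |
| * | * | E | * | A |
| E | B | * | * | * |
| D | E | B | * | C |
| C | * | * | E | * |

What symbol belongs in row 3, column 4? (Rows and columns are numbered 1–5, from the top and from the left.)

C

(r1,c3) = C
(r2,c1) = B
(r2,c2) = C
(r2,c4) = D
(r3,c5) = D
(r4,c4) = A
(r5,c2) = A
(r5,c3) = D
(r5,c5) = B
(r3,c3) = A
(r3,c4) = C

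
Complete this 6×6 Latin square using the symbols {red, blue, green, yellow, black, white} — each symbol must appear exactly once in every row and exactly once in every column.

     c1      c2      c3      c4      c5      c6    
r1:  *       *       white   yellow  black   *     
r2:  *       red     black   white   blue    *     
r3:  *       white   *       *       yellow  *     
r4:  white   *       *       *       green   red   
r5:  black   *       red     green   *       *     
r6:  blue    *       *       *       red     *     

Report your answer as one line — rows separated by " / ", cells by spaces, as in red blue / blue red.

red green white yellow black blue / yellow red black white blue green / green white blue red yellow black / white black yellow blue green red / black blue red green white yellow / blue yellow green black red white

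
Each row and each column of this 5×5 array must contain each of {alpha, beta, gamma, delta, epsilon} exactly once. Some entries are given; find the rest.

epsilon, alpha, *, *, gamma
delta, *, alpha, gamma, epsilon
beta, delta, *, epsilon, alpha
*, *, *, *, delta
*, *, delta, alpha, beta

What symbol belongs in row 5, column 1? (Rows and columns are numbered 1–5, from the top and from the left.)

gamma

Cell (r1,c3): row 1 has {alpha,gamma,epsilon}; column 3 has {alpha,delta} → beta.
Cell (r1,c4): row 1 has {alpha,beta,gamma,epsilon}; column 4 has {alpha,gamma,epsilon} → delta.
Cell (r2,c2): row 2 has {alpha,gamma,delta,epsilon}; column 2 has {alpha,delta} → beta.
Cell (r3,c3): row 3 has {alpha,beta,delta,epsilon}; column 3 has {alpha,beta,delta} → gamma.
Cell (r4,c3): row 4 has {delta}; column 3 has {alpha,beta,gamma,delta} → epsilon.
Cell (r4,c4): row 4 has {delta,epsilon}; column 4 has {alpha,gamma,delta,epsilon} → beta.
Cell (r5,c1): row 5 has {alpha,beta,delta}; column 1 has {beta,delta,epsilon} → gamma.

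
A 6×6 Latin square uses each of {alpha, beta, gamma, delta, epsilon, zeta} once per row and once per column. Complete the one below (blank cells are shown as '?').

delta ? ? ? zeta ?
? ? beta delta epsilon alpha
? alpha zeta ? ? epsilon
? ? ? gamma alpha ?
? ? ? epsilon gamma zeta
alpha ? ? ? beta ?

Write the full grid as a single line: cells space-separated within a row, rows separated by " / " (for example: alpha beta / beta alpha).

delta beta epsilon alpha zeta gamma / zeta gamma beta delta epsilon alpha / gamma alpha zeta beta delta epsilon / epsilon zeta delta gamma alpha beta / beta delta alpha epsilon gamma zeta / alpha epsilon gamma zeta beta delta

At row 3, column 4: row 3 has {alpha,epsilon,zeta}; column 4 has {gamma,delta,epsilon}; that leaves beta.
At row 3, column 5: row 3 has {alpha,beta,epsilon,zeta}; column 5 has {alpha,beta,gamma,epsilon,zeta}; that leaves delta.
At row 5, column 1: row 5 has {gamma,epsilon,zeta}; column 1 has {alpha,delta}; that leaves beta.
At row 5, column 2: row 5 has {beta,gamma,epsilon,zeta}; column 2 has {alpha}; that leaves delta.
At row 5, column 3: row 5 has {beta,gamma,delta,epsilon,zeta}; column 3 has {beta,zeta}; that leaves alpha.
At row 6, column 4: row 6 has {alpha,beta}; column 4 has {beta,gamma,delta,epsilon}; that leaves zeta.
At row 1, column 4: row 1 has {delta,zeta}; column 4 has {beta,gamma,delta,epsilon,zeta}; that leaves alpha.
At row 3, column 1: row 3 has {alpha,beta,delta,epsilon,zeta}; column 1 has {alpha,beta,delta}; that leaves gamma.
At row 2, column 1: row 2 has {alpha,beta,delta,epsilon}; column 1 has {alpha,beta,gamma,delta}; that leaves zeta.
At row 2, column 2: row 2 has {alpha,beta,delta,epsilon,zeta}; column 2 has {alpha,delta}; that leaves gamma.
At row 4, column 1: row 4 has {alpha,gamma}; column 1 has {alpha,beta,gamma,delta,zeta}; that leaves epsilon.
At row 4, column 3: row 4 has {alpha,gamma,epsilon}; column 3 has {alpha,beta,zeta}; that leaves delta.
At row 4, column 6: row 4 has {alpha,gamma,delta,epsilon}; column 6 has {alpha,epsilon,zeta}; that leaves beta.
At row 6, column 2: row 6 has {alpha,beta,zeta}; column 2 has {alpha,gamma,delta}; that leaves epsilon.
At row 6, column 3: row 6 has {alpha,beta,epsilon,zeta}; column 3 has {alpha,beta,delta,zeta}; that leaves gamma.
At row 6, column 6: row 6 has {alpha,beta,gamma,epsilon,zeta}; column 6 has {alpha,beta,epsilon,zeta}; that leaves delta.
At row 1, column 2: row 1 has {alpha,delta,zeta}; column 2 has {alpha,gamma,delta,epsilon}; that leaves beta.
At row 1, column 3: row 1 has {alpha,beta,delta,zeta}; column 3 has {alpha,beta,gamma,delta,zeta}; that leaves epsilon.
At row 1, column 6: row 1 has {alpha,beta,delta,epsilon,zeta}; column 6 has {alpha,beta,delta,epsilon,zeta}; that leaves gamma.
At row 4, column 2: row 4 has {alpha,beta,gamma,delta,epsilon}; column 2 has {alpha,beta,gamma,delta,epsilon}; that leaves zeta.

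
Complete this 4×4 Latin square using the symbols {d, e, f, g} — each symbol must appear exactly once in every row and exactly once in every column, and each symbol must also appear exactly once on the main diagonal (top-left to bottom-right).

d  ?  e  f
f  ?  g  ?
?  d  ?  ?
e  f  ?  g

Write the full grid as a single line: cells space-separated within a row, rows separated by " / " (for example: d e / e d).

d g e f / f e g d / g d f e / e f d g

(r1,c2) = g
(r2,c2) = e
(r2,c4) = d
(r3,c1) = g
(r3,c3) = f
(r3,c4) = e
(r4,c3) = d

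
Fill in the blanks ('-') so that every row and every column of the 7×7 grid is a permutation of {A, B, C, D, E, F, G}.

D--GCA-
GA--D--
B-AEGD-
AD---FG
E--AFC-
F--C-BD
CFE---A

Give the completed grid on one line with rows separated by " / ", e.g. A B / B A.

D B F G C A E / G A B F D E C / B C A E G D F / A D C B E F G / E G D A F C B / F E G C A B D / C F E D B G A

(r2,c6) = E
(r3,c2) = C
(r3,c7) = F
(r4,c4) = B
(r4,c5) = E
(r5,c7) = B
(r6,c3) = G
(r6,c5) = A
(r7,c4) = D
(r7,c5) = B
(r7,c6) = G
(r1,c7) = E
(r2,c4) = F
(r2,c7) = C
(r4,c3) = C
(r5,c2) = G
(r5,c3) = D
(r6,c2) = E
(r1,c2) = B
(r1,c3) = F
(r2,c3) = B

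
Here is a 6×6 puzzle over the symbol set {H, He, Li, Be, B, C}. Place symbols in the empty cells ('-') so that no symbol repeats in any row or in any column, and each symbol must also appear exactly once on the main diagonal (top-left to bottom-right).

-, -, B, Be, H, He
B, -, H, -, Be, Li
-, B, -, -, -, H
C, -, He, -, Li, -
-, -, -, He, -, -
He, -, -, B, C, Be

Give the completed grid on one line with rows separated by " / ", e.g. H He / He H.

At row 1, column 1: row 1 has {H,He,Be,B}; column 1 has {He,B,C}; the diagonal has {Be}; that leaves Li.
At row 1, column 2: row 1 has {H,He,Li,Be,B}; column 2 has {B}; that leaves C.
At row 2, column 2: row 2 has {H,Li,Be,B}; column 2 has {B,C}; the diagonal has {Li,Be}; that leaves He.
At row 2, column 4: row 2 has {H,He,Li,Be,B}; column 4 has {He,Be,B}; that leaves C.
At row 3, column 1: row 3 has {H,B}; column 1 has {He,Li,B,C}; that leaves Be.
At row 3, column 3: row 3 has {H,Be,B}; column 3 has {H,He,B}; the diagonal has {He,Li,Be}; that leaves C.
At row 3, column 4: row 3 has {H,Be,B,C}; column 4 has {He,Be,B,C}; that leaves Li.
At row 3, column 5: row 3 has {H,Li,Be,B,C}; column 5 has {H,Li,Be,C}; that leaves He.
At row 4, column 4: row 4 has {He,Li,C}; column 4 has {He,Li,Be,B,C}; the diagonal has {He,Li,Be,C}; that leaves H.
At row 4, column 6: row 4 has {H,He,Li,C}; column 6 has {H,He,Li,Be}; that leaves B.
At row 5, column 1: row 5 has {He}; column 1 has {He,Li,Be,B,C}; that leaves H.
At row 5, column 5: row 5 has {H,He}; column 5 has {H,He,Li,Be,C}; the diagonal has {H,He,Li,Be,C}; that leaves B.
At row 5, column 6: row 5 has {H,He,B}; column 6 has {H,He,Li,Be,B}; that leaves C.
At row 6, column 3: row 6 has {He,Be,B,C}; column 3 has {H,He,B,C}; that leaves Li.
At row 4, column 2: row 4 has {H,He,Li,B,C}; column 2 has {He,B,C}; that leaves Be.
At row 5, column 2: row 5 has {H,He,B,C}; column 2 has {He,Be,B,C}; that leaves Li.
At row 5, column 3: row 5 has {H,He,Li,B,C}; column 3 has {H,He,Li,B,C}; that leaves Be.
At row 6, column 2: row 6 has {He,Li,Be,B,C}; column 2 has {He,Li,Be,B,C}; that leaves H.

Li C B Be H He / B He H C Be Li / Be B C Li He H / C Be He H Li B / H Li Be He B C / He H Li B C Be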